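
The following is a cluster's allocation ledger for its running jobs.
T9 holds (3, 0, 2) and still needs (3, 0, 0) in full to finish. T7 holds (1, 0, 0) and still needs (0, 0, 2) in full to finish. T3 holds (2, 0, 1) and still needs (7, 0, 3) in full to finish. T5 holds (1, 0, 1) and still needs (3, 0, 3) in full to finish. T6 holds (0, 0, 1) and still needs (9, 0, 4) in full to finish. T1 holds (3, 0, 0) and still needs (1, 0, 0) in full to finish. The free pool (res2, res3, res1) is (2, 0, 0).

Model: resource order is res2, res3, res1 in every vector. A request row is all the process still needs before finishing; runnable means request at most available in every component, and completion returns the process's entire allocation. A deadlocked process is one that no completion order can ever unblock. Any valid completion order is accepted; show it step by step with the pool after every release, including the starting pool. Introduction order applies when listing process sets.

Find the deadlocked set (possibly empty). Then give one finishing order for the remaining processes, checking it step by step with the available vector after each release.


The deadlocked set is T3, T5 and T6.
Key observation: the wall is res1: completing T1, T9, T7 brings the pool only to (9, 0, 2), and all the rest need more.
The rest can finish in the order T1, T9, T7. Check, step by step:
  pool = (2, 0, 0)
  T1 needs (1, 0, 0) <= (2, 0, 0) -> finishes; pool += (3, 0, 0) = (5, 0, 0)
  T9 needs (3, 0, 0) <= (5, 0, 0) -> finishes; pool += (3, 0, 2) = (8, 0, 2)
  T7 needs (0, 0, 2) <= (8, 0, 2) -> finishes; pool += (1, 0, 0) = (9, 0, 2)
None of the blocked processes ever fits:
  T3 cannot run: need (7, 0, 3) vs free (9, 0, 2) (insufficient res1)
  T5 cannot run: need (3, 0, 3) vs free (9, 0, 2) (insufficient res1)
  T6 cannot run: need (9, 0, 4) vs free (9, 0, 2) (insufficient res1)


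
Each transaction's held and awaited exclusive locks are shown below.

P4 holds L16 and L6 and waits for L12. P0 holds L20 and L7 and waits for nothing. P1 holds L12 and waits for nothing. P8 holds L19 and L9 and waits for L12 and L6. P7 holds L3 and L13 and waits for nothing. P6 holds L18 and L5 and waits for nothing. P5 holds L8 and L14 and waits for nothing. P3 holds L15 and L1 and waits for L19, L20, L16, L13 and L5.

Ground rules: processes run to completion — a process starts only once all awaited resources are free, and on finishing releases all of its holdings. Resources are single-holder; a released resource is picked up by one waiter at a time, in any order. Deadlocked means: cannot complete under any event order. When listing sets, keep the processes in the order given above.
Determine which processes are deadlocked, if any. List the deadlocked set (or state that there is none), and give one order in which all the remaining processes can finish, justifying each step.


The deadlocked set is empty.
Key observation: every chain of waits terminates; starting from the processes that wait on nothing, all the rest unlock in turn.
The rest can finish in the order P0, P1, P4, P6, P7, P8, P3, P5.
Step-by-step check:
  run P0 (it waits on nothing); releases L20 and L7
  run P1 (it waits on nothing); releases L12
  P4 waits on L12 — all released -> runs and releases L16 and L6
  run P6 (it waits on nothing); releases L18 and L5
  run P7 (it waits on nothing); releases L3 and L13
  P8 waits on L12 and L6 — all released -> runs and releases L19 and L9
  P3 waits on L19, L20, L16, L13 and L5 — all released -> runs and releases L15 and L1
  run P5 (it waits on nothing); releases L8 and L14


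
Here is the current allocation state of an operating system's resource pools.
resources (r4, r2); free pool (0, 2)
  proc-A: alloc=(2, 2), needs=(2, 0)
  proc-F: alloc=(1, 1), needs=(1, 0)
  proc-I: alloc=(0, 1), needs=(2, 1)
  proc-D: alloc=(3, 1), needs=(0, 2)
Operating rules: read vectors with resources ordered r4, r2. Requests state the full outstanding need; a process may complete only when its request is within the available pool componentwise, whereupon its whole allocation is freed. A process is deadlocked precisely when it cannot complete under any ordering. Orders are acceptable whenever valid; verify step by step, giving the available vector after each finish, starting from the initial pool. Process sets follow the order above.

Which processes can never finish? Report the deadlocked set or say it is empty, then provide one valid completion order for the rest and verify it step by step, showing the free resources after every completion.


The deadlocked set is empty.
Key observation: proc-D leads a chain of completions in which each release enables another process.
A valid finishing order for the others: proc-D, proc-A, proc-F, proc-I. Walking it through:
  pool = (0, 2)
  run proc-D (needs (0, 2), free (0, 2)); after release of (3, 1) the pool is (3, 3)
  run proc-A (needs (2, 0), free (3, 3)); after release of (2, 2) the pool is (5, 5)
  run proc-F (needs (1, 0), free (5, 5)); after release of (1, 1) the pool is (6, 6)
  run proc-I (needs (2, 1), free (6, 6)); after release of (0, 1) the pool is (6, 7)


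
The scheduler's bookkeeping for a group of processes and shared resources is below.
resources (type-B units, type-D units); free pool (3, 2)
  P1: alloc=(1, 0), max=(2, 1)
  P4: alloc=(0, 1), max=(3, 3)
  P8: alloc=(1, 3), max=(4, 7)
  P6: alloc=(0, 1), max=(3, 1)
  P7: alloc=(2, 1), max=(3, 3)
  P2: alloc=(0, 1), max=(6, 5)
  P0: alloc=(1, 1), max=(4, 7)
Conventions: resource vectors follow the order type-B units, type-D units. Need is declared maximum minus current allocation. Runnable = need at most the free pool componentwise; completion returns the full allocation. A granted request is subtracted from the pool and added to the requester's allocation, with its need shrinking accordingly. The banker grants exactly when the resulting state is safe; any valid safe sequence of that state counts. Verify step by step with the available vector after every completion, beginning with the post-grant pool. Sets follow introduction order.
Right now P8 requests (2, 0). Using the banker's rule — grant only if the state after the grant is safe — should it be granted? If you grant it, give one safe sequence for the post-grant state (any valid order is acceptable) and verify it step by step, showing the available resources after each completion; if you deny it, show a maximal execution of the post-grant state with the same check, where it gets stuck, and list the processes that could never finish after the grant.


GRANT. The post-grant state is safe; one safe sequence: P7, P4, P6, P8, P0, P1, P2.
Key observation: even at the reduced pool (1, 2), P7 fits immediately, so safety survives the grant.
Step-by-step check of the post-grant state:
  pool = (1, 2)
  P7 needs (1, 2) <= (1, 2) -> finishes; pool += (2, 1) = (3, 3)
  P4 needs (3, 2) <= (3, 3) -> finishes; pool += (0, 1) = (3, 4)
  P6 needs (3, 0) <= (3, 4) -> finishes; pool += (0, 1) = (3, 5)
  P8 needs (1, 4) <= (3, 5) -> finishes; pool += (3, 3) = (6, 8)
  P0 needs (3, 6) <= (6, 8) -> finishes; pool += (1, 1) = (7, 9)
  P1 needs (1, 1) <= (7, 9) -> finishes; pool += (1, 0) = (8, 9)
  P2 needs (6, 4) <= (8, 9) -> finishes; pool += (0, 1) = (8, 10)


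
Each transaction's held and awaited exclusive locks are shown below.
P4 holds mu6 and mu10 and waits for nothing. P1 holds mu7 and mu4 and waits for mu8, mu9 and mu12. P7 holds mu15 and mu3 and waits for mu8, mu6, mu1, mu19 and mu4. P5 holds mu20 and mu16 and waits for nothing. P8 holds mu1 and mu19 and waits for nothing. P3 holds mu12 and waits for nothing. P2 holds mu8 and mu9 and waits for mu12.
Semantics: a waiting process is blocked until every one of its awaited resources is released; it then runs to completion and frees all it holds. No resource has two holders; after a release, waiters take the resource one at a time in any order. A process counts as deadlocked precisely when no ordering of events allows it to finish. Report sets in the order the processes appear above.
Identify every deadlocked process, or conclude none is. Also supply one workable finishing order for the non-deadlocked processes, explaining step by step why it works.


The deadlocked set is empty.
Key observation: all waits point, directly or indirectly, at processes that can finish, so nothing is permanently blocked.
One completion order for the rest: P3, P2, P4, P8, P1, P5, P7.
Walking it through:
  P3: no waits; runs immediately, freeing mu12
  P2 waits on mu12 — all released -> runs and releases mu8 and mu9
  P4: no waits; runs immediately, freeing mu6 and mu10
  P8: no waits; runs immediately, freeing mu1 and mu19
  P1 waits on mu8, mu9 and mu12 — all released -> runs and releases mu7 and mu4
  P5: no waits; runs immediately, freeing mu20 and mu16
  P7 waits on mu8, mu6, mu1, mu19 and mu4 — all released -> runs and releases mu15 and mu3


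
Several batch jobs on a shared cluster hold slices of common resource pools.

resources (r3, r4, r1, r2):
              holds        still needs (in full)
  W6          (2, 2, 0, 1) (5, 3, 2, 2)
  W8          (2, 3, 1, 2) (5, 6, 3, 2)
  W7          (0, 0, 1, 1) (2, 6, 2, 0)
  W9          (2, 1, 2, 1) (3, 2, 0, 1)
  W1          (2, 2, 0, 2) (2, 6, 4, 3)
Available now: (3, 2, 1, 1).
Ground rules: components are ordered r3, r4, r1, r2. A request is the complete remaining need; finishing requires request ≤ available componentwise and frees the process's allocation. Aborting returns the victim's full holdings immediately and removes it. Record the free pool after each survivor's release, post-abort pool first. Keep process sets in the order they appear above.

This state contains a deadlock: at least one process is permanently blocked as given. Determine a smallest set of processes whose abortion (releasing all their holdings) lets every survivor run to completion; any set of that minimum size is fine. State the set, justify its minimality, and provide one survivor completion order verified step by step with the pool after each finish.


The answer: abort W8.
Key observation: no ordering could ever have run W7 before the abort of W8; with (2, 3, 1, 2) back in the pool it fits at step 2.
Minimality: the empty abort set fails — the state is deadlocked as it stands.
Survivors finish in the order: W9, W7, W1, W6. Step-by-step check (pool after the aborts first):
  pool = (5, 5, 2, 3)
  W9 needs (3, 2, 0, 1) <= (5, 5, 2, 3) -> finishes; pool += (2, 1, 2, 1) = (7, 6, 4, 4)
  W7 needs (2, 6, 2, 0) <= (7, 6, 4, 4) -> finishes; pool += (0, 0, 1, 1) = (7, 6, 5, 5)
  W1 needs (2, 6, 4, 3) <= (7, 6, 5, 5) -> finishes; pool += (2, 2, 0, 2) = (9, 8, 5, 7)
  W6 needs (5, 3, 2, 2) <= (9, 8, 5, 7) -> finishes; pool += (2, 2, 0, 1) = (11, 10, 5, 8)


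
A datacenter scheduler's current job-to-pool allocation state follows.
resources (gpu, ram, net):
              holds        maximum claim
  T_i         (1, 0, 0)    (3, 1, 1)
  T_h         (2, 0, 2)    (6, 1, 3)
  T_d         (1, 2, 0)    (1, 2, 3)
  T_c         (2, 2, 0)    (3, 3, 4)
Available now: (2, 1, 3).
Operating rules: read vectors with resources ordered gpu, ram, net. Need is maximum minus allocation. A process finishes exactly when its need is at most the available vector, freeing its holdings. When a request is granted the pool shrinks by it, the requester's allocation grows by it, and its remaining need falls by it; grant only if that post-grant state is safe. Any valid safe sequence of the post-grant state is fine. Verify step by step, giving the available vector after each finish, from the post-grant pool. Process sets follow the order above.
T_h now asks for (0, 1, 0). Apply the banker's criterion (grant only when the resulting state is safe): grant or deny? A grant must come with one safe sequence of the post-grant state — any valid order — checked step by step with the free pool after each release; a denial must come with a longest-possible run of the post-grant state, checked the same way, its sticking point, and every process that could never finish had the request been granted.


GRANT. The post-grant state is safe; one safe sequence: T_d, T_i, T_h, T_c.
Key observation: after the grant the pool drops to (2, 0, 3), which still lets T_d finish first and unwind the rest.
Verifying the post-grant state step by step:
  pool = (2, 0, 3)
  T_d needs (0, 0, 3) <= (2, 0, 3) -> finishes; pool += (1, 2, 0) = (3, 2, 3)
  T_i needs (2, 1, 1) <= (3, 2, 3) -> finishes; pool += (1, 0, 0) = (4, 2, 3)
  T_h needs (4, 0, 1) <= (4, 2, 3) -> finishes; pool += (2, 1, 2) = (6, 3, 5)
  T_c needs (1, 1, 4) <= (6, 3, 5) -> finishes; pool += (2, 2, 0) = (8, 5, 5)


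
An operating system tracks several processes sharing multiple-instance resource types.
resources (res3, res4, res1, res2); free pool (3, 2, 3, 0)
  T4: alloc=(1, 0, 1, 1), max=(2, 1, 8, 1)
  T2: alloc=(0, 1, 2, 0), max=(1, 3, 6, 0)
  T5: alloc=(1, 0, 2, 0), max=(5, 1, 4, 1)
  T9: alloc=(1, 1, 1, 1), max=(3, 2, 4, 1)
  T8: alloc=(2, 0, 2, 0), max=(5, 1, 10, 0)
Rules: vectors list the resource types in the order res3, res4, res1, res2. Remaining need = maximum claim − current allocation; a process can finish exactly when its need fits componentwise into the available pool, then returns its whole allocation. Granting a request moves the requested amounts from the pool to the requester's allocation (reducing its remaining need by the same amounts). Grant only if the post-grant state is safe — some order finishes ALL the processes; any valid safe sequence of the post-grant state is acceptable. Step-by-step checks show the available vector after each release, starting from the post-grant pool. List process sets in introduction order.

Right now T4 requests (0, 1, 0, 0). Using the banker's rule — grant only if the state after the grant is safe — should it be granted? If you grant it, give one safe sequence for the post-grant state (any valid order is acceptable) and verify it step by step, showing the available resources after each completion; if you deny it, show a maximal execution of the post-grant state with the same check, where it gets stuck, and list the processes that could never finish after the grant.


GRANT: granting preserves safety; a valid post-grant sequence is T9, T2, T5, T8, T4.
Key observation: after the grant the pool drops to (3, 1, 3, 0), which still lets T9 finish first and unwind the rest.
Step-by-step check of the post-grant state:
  pool = (3, 1, 3, 0)
  T9 needs (2, 1, 3, 0) <= (3, 1, 3, 0) -> finishes; pool += (1, 1, 1, 1) = (4, 2, 4, 1)
  T2 needs (1, 2, 4, 0) <= (4, 2, 4, 1) -> finishes; pool += (0, 1, 2, 0) = (4, 3, 6, 1)
  T5 needs (4, 1, 2, 1) <= (4, 3, 6, 1) -> finishes; pool += (1, 0, 2, 0) = (5, 3, 8, 1)
  T8 needs (3, 1, 8, 0) <= (5, 3, 8, 1) -> finishes; pool += (2, 0, 2, 0) = (7, 3, 10, 1)
  T4 needs (1, 0, 7, 0) <= (7, 3, 10, 1) -> finishes; pool += (1, 1, 1, 1) = (8, 4, 11, 2)


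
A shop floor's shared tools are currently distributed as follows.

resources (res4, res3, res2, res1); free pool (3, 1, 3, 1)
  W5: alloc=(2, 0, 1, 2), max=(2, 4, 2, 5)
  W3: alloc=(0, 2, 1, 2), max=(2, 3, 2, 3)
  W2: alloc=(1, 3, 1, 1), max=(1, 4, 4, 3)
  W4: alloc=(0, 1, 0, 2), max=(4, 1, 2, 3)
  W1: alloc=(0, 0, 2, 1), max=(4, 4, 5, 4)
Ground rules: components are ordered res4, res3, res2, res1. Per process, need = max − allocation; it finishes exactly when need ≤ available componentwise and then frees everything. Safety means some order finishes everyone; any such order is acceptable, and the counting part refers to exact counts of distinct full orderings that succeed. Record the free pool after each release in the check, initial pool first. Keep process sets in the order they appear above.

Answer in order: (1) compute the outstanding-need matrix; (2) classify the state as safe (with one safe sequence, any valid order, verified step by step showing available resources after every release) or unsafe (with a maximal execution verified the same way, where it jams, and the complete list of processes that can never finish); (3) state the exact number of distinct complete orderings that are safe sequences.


(1) Need matrix, components ordered res4, res3, res2, res1:
  W5: (0, 4, 1, 3)
  W3: (2, 1, 1, 1)
  W2: (0, 1, 3, 2)
  W4: (4, 0, 2, 1)
  W1: (4, 4, 3, 3)
(2) The state is SAFE; one workable sequence: W3, W2, W5, W1, W4.
Key observation: the first exact fit in this order is W3 — it needs (2, 1, 1, 1) with (3, 1, 3, 1) free, meeting a requested resource to the last unit.
Verifying each step:
  pool = (3, 1, 3, 1)
  W3: need (2, 1, 1, 1) fits (3, 1, 3, 1); releases (0, 2, 1, 2), pool now (3, 3, 4, 3)
  W2: need (0, 1, 3, 2) fits (3, 3, 4, 3); releases (1, 3, 1, 1), pool now (4, 6, 5, 4)
  W5: need (0, 4, 1, 3) fits (4, 6, 5, 4); releases (2, 0, 1, 2), pool now (6, 6, 6, 6)
  W1: need (4, 4, 3, 3) fits (6, 6, 6, 6); releases (0, 0, 2, 1), pool now (6, 6, 8, 7)
  W4: need (4, 0, 2, 1) fits (6, 6, 8, 7); releases (0, 1, 0, 2), pool now (6, 7, 8, 9)
(3) Precisely 6 of the possible complete orderings are safe sequences.


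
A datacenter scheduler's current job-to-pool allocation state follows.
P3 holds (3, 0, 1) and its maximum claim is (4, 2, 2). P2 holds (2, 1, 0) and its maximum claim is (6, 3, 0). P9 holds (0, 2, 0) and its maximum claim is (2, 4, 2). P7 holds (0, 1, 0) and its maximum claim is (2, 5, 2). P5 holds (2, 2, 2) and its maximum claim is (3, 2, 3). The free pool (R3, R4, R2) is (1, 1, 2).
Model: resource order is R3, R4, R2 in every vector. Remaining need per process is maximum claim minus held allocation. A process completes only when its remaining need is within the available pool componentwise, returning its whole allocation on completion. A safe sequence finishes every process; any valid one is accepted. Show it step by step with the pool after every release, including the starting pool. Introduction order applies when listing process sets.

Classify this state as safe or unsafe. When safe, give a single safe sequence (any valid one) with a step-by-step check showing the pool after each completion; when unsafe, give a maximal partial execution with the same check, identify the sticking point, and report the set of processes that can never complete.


SAFE, for example via the order P5, P3, P9, P2, P7.
Key observation: P5 is the earliest step where a requested resource binds exactly: need (1, 0, 1), pool (1, 1, 2) at its turn.
Step-by-step check:
  pool = (1, 1, 2)
  P5: need (1, 0, 1) fits (1, 1, 2); releases (2, 2, 2), pool now (3, 3, 4)
  P3: need (1, 2, 1) fits (3, 3, 4); releases (3, 0, 1), pool now (6, 3, 5)
  P9: need (2, 2, 2) fits (6, 3, 5); releases (0, 2, 0), pool now (6, 5, 5)
  P2: need (4, 2, 0) fits (6, 5, 5); releases (2, 1, 0), pool now (8, 6, 5)
  P7: need (2, 4, 2) fits (8, 6, 5); releases (0, 1, 0), pool now (8, 7, 5)


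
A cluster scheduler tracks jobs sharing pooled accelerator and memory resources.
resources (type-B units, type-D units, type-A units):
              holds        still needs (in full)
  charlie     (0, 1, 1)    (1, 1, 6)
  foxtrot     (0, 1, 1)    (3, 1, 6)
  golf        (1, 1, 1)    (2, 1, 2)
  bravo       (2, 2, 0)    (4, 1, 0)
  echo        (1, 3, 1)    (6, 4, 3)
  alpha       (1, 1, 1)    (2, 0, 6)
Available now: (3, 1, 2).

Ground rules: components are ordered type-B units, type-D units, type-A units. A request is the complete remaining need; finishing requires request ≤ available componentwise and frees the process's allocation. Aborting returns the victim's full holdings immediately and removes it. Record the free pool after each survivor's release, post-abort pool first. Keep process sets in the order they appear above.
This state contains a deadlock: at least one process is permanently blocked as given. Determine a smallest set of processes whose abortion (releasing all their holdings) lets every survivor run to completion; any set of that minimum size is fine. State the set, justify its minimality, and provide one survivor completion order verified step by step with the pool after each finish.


Minimum abort set: charlie and foxtrot.
Key observation: before aborting charlie and foxtrot, alpha was permanently blocked — no order could ever run it; afterwards it completes at step 4.
No one abort is enough; case by case: charlie alone leaves foxtrot blocked (short on type-A units); foxtrot alone leaves charlie blocked (short on type-A units); golf alone leaves charlie blocked (short on type-A units); bravo alone leaves charlie blocked (short on type-A units); echo alone leaves charlie blocked (short on type-A units); alpha alone leaves charlie blocked (short on type-A units).
One survivor order: golf, bravo, echo, alpha. Walking it through (post-abort pool first):
  pool = (3, 3, 4)
  golf: need (2, 1, 2) fits (3, 3, 4); releases (1, 1, 1), pool now (4, 4, 5)
  bravo: need (4, 1, 0) fits (4, 4, 5); releases (2, 2, 0), pool now (6, 6, 5)
  echo: need (6, 4, 3) fits (6, 6, 5); releases (1, 3, 1), pool now (7, 9, 6)
  alpha: need (2, 0, 6) fits (7, 9, 6); releases (1, 1, 1), pool now (8, 10, 7)


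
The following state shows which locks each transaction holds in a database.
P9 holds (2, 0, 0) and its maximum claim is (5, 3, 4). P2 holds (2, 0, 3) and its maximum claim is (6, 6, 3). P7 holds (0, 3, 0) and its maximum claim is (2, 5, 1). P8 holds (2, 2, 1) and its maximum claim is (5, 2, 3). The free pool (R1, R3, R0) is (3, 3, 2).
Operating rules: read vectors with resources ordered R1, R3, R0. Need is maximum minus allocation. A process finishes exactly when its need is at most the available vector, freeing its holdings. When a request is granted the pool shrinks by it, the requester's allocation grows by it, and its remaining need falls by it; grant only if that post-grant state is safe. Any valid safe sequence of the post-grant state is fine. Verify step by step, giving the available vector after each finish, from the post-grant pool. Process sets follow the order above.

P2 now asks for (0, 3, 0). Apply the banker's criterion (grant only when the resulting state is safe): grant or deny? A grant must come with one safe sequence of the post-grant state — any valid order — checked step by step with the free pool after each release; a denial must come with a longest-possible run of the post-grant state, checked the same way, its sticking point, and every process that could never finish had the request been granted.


GRANT: granting preserves safety; a valid post-grant sequence is P8, P7, P2, P9.
Key observation: with (3, 0, 2) left after the transfer, P8 can run at once — the state stays safe.
Check on the post-grant state, step by step:
  pool = (3, 0, 2)
  P8 needs (3, 0, 2) <= (3, 0, 2) -> finishes; pool += (2, 2, 1) = (5, 2, 3)
  P7 needs (2, 2, 1) <= (5, 2, 3) -> finishes; pool += (0, 3, 0) = (5, 5, 3)
  P2 needs (4, 3, 0) <= (5, 5, 3) -> finishes; pool += (2, 3, 3) = (7, 8, 6)
  P9 needs (3, 3, 4) <= (7, 8, 6) -> finishes; pool += (2, 0, 0) = (9, 8, 6)


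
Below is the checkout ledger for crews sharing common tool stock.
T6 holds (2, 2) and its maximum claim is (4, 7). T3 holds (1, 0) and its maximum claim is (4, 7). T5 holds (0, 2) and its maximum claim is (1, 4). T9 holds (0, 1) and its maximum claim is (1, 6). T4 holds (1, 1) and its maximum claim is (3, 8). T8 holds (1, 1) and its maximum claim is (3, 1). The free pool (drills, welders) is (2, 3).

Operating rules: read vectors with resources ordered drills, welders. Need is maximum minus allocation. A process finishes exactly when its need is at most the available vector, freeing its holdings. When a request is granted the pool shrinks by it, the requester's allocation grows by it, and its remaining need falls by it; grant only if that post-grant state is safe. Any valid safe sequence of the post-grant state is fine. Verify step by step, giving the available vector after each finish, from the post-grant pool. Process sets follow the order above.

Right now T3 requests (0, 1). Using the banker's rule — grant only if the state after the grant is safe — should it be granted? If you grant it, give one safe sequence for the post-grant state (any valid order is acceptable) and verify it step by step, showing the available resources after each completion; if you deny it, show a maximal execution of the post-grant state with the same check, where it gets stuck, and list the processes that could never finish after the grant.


GRANT: granting preserves safety; a valid post-grant sequence is T8, T5, T9, T6, T4, T3.
Key observation: after the grant the pool drops to (2, 2), which still lets T8 finish first and unwind the rest.
Verifying the post-grant state step by step:
  pool = (2, 2)
  T8 needs (2, 0) <= (2, 2) -> finishes; pool += (1, 1) = (3, 3)
  T5 needs (1, 2) <= (3, 3) -> finishes; pool += (0, 2) = (3, 5)
  T9 needs (1, 5) <= (3, 5) -> finishes; pool += (0, 1) = (3, 6)
  T6 needs (2, 5) <= (3, 6) -> finishes; pool += (2, 2) = (5, 8)
  T4 needs (2, 7) <= (5, 8) -> finishes; pool += (1, 1) = (6, 9)
  T3 needs (3, 6) <= (6, 9) -> finishes; pool += (1, 1) = (7, 10)


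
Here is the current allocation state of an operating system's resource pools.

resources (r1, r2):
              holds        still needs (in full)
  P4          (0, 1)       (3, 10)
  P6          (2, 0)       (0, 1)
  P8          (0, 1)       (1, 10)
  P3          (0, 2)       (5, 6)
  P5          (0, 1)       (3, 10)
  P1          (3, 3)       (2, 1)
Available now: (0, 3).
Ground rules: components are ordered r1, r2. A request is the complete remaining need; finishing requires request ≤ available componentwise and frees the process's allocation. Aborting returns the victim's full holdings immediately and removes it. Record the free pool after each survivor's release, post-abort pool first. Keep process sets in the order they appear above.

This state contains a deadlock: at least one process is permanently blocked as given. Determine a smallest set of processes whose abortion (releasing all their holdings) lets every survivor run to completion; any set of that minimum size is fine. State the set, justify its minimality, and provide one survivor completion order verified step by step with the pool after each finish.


The answer: abort P4 and P5.
Key observation: the returned (0, 2) from P4 and P5 is what brings P8 — unrunnable before, under any order — into play at step 4.
No one abort is enough; case by case: P4 alone leaves P8 blocked (short on r2); P6 alone leaves P4 blocked (short on r2); P8 alone leaves P4 blocked (short on r2); P3 alone leaves P4 blocked (short on r2); P5 alone leaves P4 blocked (short on r2); P1 alone leaves P4 blocked (short on r2).
Survivors finish in the order: P6, P1, P3, P8. Walking it through (pool after the aborts first):
  pool = (0, 5)
  P6: need (0, 1) fits (0, 5); releases (2, 0), pool now (2, 5)
  P1: need (2, 1) fits (2, 5); releases (3, 3), pool now (5, 8)
  P3: need (5, 6) fits (5, 8); releases (0, 2), pool now (5, 10)
  P8: need (1, 10) fits (5, 10); releases (0, 1), pool now (5, 11)


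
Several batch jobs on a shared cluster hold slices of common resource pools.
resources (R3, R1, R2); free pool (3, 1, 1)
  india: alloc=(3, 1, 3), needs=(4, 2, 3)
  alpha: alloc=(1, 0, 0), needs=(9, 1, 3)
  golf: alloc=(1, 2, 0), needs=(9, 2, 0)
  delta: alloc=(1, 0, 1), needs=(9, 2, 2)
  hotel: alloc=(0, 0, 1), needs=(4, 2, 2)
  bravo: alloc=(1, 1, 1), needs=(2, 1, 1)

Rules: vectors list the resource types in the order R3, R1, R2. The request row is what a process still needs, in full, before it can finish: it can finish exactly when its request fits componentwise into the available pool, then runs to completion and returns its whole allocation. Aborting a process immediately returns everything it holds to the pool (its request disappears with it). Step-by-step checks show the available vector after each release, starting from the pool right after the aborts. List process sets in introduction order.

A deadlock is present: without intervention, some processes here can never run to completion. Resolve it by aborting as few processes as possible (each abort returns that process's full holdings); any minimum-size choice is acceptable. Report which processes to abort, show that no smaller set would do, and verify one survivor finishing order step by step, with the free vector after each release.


Abort alpha and delta.
Key observation: golf could never have finished before the abort; with (2, 0, 1) returned by alpha and delta, it fits at step 3.
No one abort is enough; case by case: india alone leaves alpha blocked (short on R3); alpha alone leaves golf blocked (short on R3); golf alone leaves alpha blocked (short on R3); delta alone leaves alpha blocked (short on R3); hotel alone leaves alpha blocked (short on R3); bravo alone leaves alpha blocked (short on R3).
Survivors finish in the order: bravo, india, golf, hotel. Verifying each step (pool after the aborts first):
  pool = (5, 1, 2)
  run bravo (needs (2, 1, 1), free (5, 1, 2)); after release of (1, 1, 1) the pool is (6, 2, 3)
  run india (needs (4, 2, 3), free (6, 2, 3)); after release of (3, 1, 3) the pool is (9, 3, 6)
  run golf (needs (9, 2, 0), free (9, 3, 6)); after release of (1, 2, 0) the pool is (10, 5, 6)
  run hotel (needs (4, 2, 2), free (10, 5, 6)); after release of (0, 0, 1) the pool is (10, 5, 7)


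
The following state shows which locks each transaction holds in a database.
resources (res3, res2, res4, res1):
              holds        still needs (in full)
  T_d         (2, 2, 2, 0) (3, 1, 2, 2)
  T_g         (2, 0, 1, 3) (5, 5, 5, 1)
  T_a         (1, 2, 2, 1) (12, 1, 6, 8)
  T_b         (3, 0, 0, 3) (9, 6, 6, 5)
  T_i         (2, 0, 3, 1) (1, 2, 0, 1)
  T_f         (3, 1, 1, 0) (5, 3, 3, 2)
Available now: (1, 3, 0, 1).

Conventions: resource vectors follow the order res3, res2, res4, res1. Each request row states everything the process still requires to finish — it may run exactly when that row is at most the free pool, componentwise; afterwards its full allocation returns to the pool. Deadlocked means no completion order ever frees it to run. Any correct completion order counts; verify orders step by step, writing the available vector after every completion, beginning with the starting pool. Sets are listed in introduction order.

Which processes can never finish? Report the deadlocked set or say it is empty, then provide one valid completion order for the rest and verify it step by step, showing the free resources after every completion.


The deadlocked set is empty.
Key observation: the pool covers T_i at once, and every later process fits after earlier releases.
One completion order for the rest: T_i, T_d, T_f, T_g, T_b, T_a. Check, step by step:
  pool = (1, 3, 0, 1)
  run T_i (needs (1, 2, 0, 1), free (1, 3, 0, 1)); after release of (2, 0, 3, 1) the pool is (3, 3, 3, 2)
  run T_d (needs (3, 1, 2, 2), free (3, 3, 3, 2)); after release of (2, 2, 2, 0) the pool is (5, 5, 5, 2)
  run T_f (needs (5, 3, 3, 2), free (5, 5, 5, 2)); after release of (3, 1, 1, 0) the pool is (8, 6, 6, 2)
  run T_g (needs (5, 5, 5, 1), free (8, 6, 6, 2)); after release of (2, 0, 1, 3) the pool is (10, 6, 7, 5)
  run T_b (needs (9, 6, 6, 5), free (10, 6, 7, 5)); after release of (3, 0, 0, 3) the pool is (13, 6, 7, 8)
  run T_a (needs (12, 1, 6, 8), free (13, 6, 7, 8)); after release of (1, 2, 2, 1) the pool is (14, 8, 9, 9)


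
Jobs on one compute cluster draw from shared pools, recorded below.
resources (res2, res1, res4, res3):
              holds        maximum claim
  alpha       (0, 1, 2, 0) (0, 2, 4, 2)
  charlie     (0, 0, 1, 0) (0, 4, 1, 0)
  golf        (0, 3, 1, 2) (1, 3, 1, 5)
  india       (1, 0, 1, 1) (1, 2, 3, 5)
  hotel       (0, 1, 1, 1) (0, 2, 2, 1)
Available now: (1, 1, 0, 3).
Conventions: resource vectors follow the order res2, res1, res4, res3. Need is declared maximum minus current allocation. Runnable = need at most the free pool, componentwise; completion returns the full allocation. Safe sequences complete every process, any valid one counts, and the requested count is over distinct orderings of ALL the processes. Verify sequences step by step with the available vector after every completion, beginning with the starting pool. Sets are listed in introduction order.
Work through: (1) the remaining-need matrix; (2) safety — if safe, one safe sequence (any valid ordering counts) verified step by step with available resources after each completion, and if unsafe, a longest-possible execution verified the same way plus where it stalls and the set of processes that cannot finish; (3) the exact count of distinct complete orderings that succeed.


(1) Outstanding need per process (order res2, res1, res4, res3):
  alpha: (0, 1, 2, 2)
  charlie: (0, 4, 0, 0)
  golf: (1, 0, 0, 3)
  india: (0, 2, 2, 4)
  hotel: (0, 1, 1, 0)
(2) SAFE. One safe sequence: golf, hotel, alpha, charlie, india.
Key observation: the order's first zero-slack moment is golf ((1, 0, 0, 3) needed, (1, 1, 0, 3) free — a requested resource with nothing to spare).
Check, step by step:
  pool = (1, 1, 0, 3)
  run golf (needs (1, 0, 0, 3), free (1, 1, 0, 3)); after release of (0, 3, 1, 2) the pool is (1, 4, 1, 5)
  run hotel (needs (0, 1, 1, 0), free (1, 4, 1, 5)); after release of (0, 1, 1, 1) the pool is (1, 5, 2, 6)
  run alpha (needs (0, 1, 2, 2), free (1, 5, 2, 6)); after release of (0, 1, 2, 0) the pool is (1, 6, 4, 6)
  run charlie (needs (0, 4, 0, 0), free (1, 6, 4, 6)); after release of (0, 0, 1, 0) the pool is (1, 6, 5, 6)
  run india (needs (0, 2, 2, 4), free (1, 6, 5, 6)); after release of (1, 0, 1, 1) the pool is (2, 6, 6, 7)
(3) The exact count: 12 of the possible complete orderings are safe sequences.


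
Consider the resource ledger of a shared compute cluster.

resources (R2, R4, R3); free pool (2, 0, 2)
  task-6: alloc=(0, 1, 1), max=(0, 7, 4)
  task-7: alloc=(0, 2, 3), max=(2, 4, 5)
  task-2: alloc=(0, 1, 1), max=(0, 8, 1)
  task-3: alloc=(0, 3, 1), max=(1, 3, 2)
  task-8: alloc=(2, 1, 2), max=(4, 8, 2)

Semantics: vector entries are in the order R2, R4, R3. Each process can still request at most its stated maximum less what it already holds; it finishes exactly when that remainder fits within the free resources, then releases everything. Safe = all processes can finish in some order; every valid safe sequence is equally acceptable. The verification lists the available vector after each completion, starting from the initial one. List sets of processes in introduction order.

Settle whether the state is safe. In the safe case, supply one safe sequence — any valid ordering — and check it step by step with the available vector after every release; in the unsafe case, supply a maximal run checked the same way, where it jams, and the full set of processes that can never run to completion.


The state is UNSAFE.
Key observation: the wall is R4: completing task-3, task-7 brings the pool only to (2, 5, 6), and all the rest need more.
Going as far as possible: task-3, task-7; after that, nothing fits. Verifying each step:
  pool = (2, 0, 2)
  task-3 needs (1, 0, 1) <= (2, 0, 2) -> finishes; pool += (0, 3, 1) = (2, 3, 3)
  task-7 needs (2, 2, 2) <= (2, 3, 3) -> finishes; pool += (0, 2, 3) = (2, 5, 6)
  task-6 cannot run: need (0, 6, 3) vs free (2, 5, 6) (insufficient R4)
  task-2 cannot run: need (0, 7, 0) vs free (2, 5, 6) (insufficient R4)
  task-8 cannot run: need (2, 7, 0) vs free (2, 5, 6) (insufficient R4)
Permanently blocked: task-6, task-2 and task-8.


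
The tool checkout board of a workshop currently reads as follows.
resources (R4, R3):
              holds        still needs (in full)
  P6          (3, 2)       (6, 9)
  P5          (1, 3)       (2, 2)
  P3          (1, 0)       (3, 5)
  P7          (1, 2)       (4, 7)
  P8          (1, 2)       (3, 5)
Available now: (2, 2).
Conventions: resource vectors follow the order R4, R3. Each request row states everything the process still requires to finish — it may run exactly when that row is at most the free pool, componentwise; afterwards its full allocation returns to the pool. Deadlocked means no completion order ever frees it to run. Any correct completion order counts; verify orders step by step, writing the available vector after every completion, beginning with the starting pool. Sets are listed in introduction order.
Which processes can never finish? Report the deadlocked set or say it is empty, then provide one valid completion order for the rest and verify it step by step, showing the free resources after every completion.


The deadlocked set is empty.
Key observation: no deadlock: P5 fits now, and the freed resources carry the rest through.
The rest can finish in the order P5, P3, P8, P7, P6. Walking it through:
  pool = (2, 2)
  P5 needs (2, 2) <= (2, 2) -> finishes; pool += (1, 3) = (3, 5)
  P3 needs (3, 5) <= (3, 5) -> finishes; pool += (1, 0) = (4, 5)
  P8 needs (3, 5) <= (4, 5) -> finishes; pool += (1, 2) = (5, 7)
  P7 needs (4, 7) <= (5, 7) -> finishes; pool += (1, 2) = (6, 9)
  P6 needs (6, 9) <= (6, 9) -> finishes; pool += (3, 2) = (9, 11)


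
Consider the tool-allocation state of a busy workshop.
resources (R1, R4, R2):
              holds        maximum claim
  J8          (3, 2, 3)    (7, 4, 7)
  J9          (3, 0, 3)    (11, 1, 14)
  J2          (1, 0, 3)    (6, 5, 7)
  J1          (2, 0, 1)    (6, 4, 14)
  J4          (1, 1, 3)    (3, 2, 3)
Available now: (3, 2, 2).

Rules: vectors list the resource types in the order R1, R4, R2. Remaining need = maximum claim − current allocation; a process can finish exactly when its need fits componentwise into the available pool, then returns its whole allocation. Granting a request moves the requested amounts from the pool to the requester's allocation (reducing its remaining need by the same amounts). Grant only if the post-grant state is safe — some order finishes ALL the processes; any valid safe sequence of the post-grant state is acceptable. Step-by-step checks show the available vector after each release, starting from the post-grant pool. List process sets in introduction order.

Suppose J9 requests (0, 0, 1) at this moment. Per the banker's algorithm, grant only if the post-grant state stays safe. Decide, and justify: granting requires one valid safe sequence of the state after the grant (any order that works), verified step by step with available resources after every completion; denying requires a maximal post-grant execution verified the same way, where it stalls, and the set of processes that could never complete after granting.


GRANT: granting preserves safety; a valid post-grant sequence is J4, J8, J2, J9, J1.
Key observation: (3, 2, 1) free after granting still covers J4 first, and each release covers the next.
Check on the post-grant state, step by step:
  pool = (3, 2, 1)
  run J4 (needs (2, 1, 0), free (3, 2, 1)); after release of (1, 1, 3) the pool is (4, 3, 4)
  run J8 (needs (4, 2, 4), free (4, 3, 4)); after release of (3, 2, 3) the pool is (7, 5, 7)
  run J2 (needs (5, 5, 4), free (7, 5, 7)); after release of (1, 0, 3) the pool is (8, 5, 10)
  run J9 (needs (8, 1, 10), free (8, 5, 10)); after release of (3, 0, 4) the pool is (11, 5, 14)
  run J1 (needs (4, 4, 13), free (11, 5, 14)); after release of (2, 0, 1) the pool is (13, 5, 15)


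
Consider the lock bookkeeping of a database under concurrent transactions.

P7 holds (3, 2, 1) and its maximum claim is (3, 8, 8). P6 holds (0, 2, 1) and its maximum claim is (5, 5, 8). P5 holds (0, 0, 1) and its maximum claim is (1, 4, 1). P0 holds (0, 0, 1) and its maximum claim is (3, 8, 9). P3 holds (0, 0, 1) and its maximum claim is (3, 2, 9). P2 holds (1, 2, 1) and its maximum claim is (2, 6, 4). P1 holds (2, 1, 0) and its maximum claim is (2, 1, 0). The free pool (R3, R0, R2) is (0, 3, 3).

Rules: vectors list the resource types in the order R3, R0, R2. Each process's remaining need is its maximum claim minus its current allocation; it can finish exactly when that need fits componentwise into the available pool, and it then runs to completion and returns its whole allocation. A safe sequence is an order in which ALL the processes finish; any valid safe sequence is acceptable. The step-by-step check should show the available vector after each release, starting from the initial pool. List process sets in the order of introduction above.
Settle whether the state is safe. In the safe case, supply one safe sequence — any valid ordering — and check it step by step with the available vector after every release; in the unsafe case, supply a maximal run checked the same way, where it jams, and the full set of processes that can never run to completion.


UNSAFE — no complete ordering exists.
Key observation: the wall is R2: completing P1, P5, P2 brings the pool only to (3, 6, 5), and all the rest need more.
Going as far as possible: P1, P5, P2; after that, nothing fits. Walking it through:
  pool = (0, 3, 3)
  P1: need (0, 0, 0) fits (0, 3, 3); releases (2, 1, 0), pool now (2, 4, 3)
  P5: need (1, 4, 0) fits (2, 4, 3); releases (0, 0, 1), pool now (2, 4, 4)
  P2: need (1, 4, 3) fits (2, 4, 4); releases (1, 2, 1), pool now (3, 6, 5)
  P7 still needs (0, 6, 7) but only (3, 6, 5) is free — short on R2
  P6 still needs (5, 3, 7) but only (3, 6, 5) is free — short on R3 and R2
  P0 still needs (3, 8, 8) but only (3, 6, 5) is free — short on R0 and R2
  P3 still needs (3, 2, 8) but only (3, 6, 5) is free — short on R2
Processes that can never finish: P7, P6, P0 and P3.
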